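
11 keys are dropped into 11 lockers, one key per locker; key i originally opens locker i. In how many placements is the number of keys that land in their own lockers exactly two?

7342280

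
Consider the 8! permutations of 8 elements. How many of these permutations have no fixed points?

!8 is the nearest integer to 8!/e.
8! = 40320, and 40320/e ≈ 14832.90, so !8 = 14833.

14833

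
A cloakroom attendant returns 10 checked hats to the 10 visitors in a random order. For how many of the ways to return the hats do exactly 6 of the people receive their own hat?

Choose which 6 of the 10 are fixed: C(10,6) = 210.
The other 4 form a derangement: !4 = 9.
Total: 210 × 9 = 1890.

1890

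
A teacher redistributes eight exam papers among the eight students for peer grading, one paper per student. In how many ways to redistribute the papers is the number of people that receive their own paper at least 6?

29

Sum C(8,i)·!(8-i) for i = 6..8:
  i=6: C(8,6)·!2 = 28·1 = 28
  i=7: C(8,7)·!1 = 8·0 = 0
  i=8: C(8,8)·!0 = 1·1 = 1
Total = 29.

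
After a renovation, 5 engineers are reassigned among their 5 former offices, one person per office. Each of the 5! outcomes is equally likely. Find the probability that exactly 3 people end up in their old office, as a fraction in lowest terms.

Favorable outcomes: C(5,3)·!2 = 10·1 = 10.
Total outcomes: 5! = 120.
Probability = 10/120 = 1/12.

1/12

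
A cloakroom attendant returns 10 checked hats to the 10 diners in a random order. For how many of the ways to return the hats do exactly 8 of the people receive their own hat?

45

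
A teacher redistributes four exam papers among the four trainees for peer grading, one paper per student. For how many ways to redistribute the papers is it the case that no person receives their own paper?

9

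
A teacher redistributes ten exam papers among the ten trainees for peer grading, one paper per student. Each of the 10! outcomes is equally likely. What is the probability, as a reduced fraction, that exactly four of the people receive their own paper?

53/3456

Favorable outcomes: C(10,4)·!6 = 210·265 = 55650.
Total outcomes: 10! = 3628800.
Probability = 55650/3628800 = 53/3456.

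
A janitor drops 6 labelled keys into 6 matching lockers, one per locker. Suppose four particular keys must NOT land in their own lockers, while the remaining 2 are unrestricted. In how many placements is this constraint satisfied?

362

Inclusion-exclusion on the 4 forbidden self-matches:
Σ_{j=0}^{4} (-1)^j C(4,j)(6-j)!
= C(4,0)·6! - C(4,1)·5! + C(4,2)·4! - C(4,3)·3! + C(4,4)·2!
= 720 - 480 + 144 - 24 + 2
= 362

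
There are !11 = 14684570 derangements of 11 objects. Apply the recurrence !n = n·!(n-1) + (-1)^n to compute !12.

!12 = 12·14684570 + 1 = 176214841.

176214841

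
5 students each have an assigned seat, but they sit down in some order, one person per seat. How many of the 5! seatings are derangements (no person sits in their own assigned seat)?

44

!5 = 5! · Σ_{k=0}^{5} (-1)^k/k!
= 5! - 5!/1! + 5!/2! - 5!/3! + 5!/4! - 5!/5!
= 120 - 120 + 60 - 20 + 5 - 1
= 44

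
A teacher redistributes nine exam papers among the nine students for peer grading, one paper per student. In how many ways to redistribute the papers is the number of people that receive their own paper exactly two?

Choose which 2 of the 9 are fixed: C(9,2) = 36.
The other 7 form a derangement: !7 = 1854.
Total: 36 × 1854 = 66744.

66744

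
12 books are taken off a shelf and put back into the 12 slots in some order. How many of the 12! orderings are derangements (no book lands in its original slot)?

The number of derangements of 12 is !12 = Σ_{k=0}^{12} (-1)^k·12!/k!
= 12! - 12!/1! + 12!/2! - 12!/3! + 12!/4! - 12!/5! + 12!/6! - 12!/7! + 12!/8! - 12!/9! + 12!/10! - 12!/11! + 12!/12!
= 479001600 - 479001600 + 239500800 - 79833600 + 19958400 - 3991680 + 665280 - 95040 + 11880 - 1320 + 132 - 12 + 1
= 176214841

176214841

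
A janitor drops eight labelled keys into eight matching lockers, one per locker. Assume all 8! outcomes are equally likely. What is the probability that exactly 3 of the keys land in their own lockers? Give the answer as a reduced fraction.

11/180

Favorable outcomes: C(8,3)·!5 = 56·44 = 2464.
Total outcomes: 8! = 40320.
Probability = 2464/40320 = 11/180.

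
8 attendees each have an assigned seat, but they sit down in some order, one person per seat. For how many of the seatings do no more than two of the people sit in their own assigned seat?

37085

# with exactly i fixed is C(8,i)·!(8-i); sum over i=0..2:
  i=0: C(8,0)·!8 = 1·14833 = 14833
  i=1: C(8,1)·!7 = 8·1854 = 14832
  i=2: C(8,2)·!6 = 28·265 = 7420
Total = 37085.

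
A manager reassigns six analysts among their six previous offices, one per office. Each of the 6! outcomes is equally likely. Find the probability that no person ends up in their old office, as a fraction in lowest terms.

53/144

Favorable outcomes: !6 = 265.
Total outcomes: 6! = 720.
Probability = 265/720 = 53/144.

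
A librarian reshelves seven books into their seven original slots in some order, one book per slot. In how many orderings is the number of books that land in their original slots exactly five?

Choose which 5 of the 7 are fixed: C(7,5) = 21.
The other 2 form a derangement: !2 = 1.
Total: 21 × 1 = 21.

21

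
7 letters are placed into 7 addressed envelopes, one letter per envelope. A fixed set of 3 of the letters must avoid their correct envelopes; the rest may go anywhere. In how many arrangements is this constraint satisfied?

Inclusion-exclusion on the 3 forbidden self-matches:
Σ_{j=0}^{3} (-1)^j C(3,j)(7-j)!
= C(3,0)·7! - C(3,1)·6! + C(3,2)·5! - C(3,3)·4!
= 5040 - 2160 + 360 - 24
= 3216

3216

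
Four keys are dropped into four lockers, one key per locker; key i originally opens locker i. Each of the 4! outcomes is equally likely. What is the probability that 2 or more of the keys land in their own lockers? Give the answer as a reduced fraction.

7/24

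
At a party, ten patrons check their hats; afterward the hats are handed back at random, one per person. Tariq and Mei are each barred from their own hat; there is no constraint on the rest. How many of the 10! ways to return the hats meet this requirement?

2943360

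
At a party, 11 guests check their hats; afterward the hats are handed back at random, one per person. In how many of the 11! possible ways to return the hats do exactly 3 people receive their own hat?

Choose which 3 of the 11 are fixed: C(11,3) = 165.
The other 8 form a derangement: !8 = 14833.
Total: 165 × 14833 = 2447445.

2447445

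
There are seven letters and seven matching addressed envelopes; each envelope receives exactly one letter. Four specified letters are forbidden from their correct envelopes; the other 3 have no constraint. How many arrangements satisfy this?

2790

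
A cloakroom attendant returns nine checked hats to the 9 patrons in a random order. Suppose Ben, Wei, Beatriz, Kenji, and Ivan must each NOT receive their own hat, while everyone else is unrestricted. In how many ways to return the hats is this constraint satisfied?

Let A_j be the event that the j-th constrained one is fixed. By inclusion-exclusion over the 5 events:
Σ_{j=0}^{5} (-1)^j C(5,j)(9-j)!
= C(5,0)·9! - C(5,1)·8! + C(5,2)·7! - C(5,3)·6! + C(5,4)·5! - C(5,5)·4!
= 362880 - 201600 + 50400 - 7200 + 600 - 24
= 205056

205056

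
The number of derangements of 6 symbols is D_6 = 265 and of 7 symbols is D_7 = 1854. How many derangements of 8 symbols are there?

14833

D_8 = (8-1)·(D_7 + D_6) = 7·(1854 + 265) = 7·2119 = 14833.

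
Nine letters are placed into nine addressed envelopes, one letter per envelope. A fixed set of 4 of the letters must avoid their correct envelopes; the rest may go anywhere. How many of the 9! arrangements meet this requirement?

229080

Let A_j be the event that the j-th constrained one is fixed. By inclusion-exclusion over the 4 events:
Σ_{j=0}^{4} (-1)^j C(4,j)(9-j)!
= C(4,0)·9! - C(4,1)·8! + C(4,2)·7! - C(4,3)·6! + C(4,4)·5!
= 362880 - 161280 + 30240 - 2880 + 120
= 229080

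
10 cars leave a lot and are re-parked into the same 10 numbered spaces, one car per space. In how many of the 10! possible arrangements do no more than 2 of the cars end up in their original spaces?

# with exactly i fixed is C(10,i)·!(10-i); sum over i=0..2:
  i=0: C(10,0)·!10 = 1·1334961 = 1334961
  i=1: C(10,1)·!9 = 10·133496 = 1334960
  i=2: C(10,2)·!8 = 45·14833 = 667485
Total = 3337406.

3337406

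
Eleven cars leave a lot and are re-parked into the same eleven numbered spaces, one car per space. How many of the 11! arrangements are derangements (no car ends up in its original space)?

14684570

!11 = 11! · Σ_{k=0}^{11} (-1)^k/k!
= 11! - 11!/1! + 11!/2! - 11!/3! + 11!/4! - 11!/5! + 11!/6! - 11!/7! + 11!/8! - 11!/9! + 11!/10! - 11!/11!
= 39916800 - 39916800 + 19958400 - 6652800 + 1663200 - 332640 + 55440 - 7920 + 990 - 110 + 11 - 1
= 14684570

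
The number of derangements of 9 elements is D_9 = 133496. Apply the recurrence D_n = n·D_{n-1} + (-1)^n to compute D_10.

1334961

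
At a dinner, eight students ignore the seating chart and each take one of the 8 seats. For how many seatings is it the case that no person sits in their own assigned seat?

The subfactorial !8 = [8!/e] (nearest integer).
8! = 40320, and 40320/e ≈ 14832.90, so !8 = 14833.

14833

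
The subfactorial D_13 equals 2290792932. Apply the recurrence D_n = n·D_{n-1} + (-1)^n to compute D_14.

32071101049

D_14 = 14·2290792932 + 1 = 32071101049.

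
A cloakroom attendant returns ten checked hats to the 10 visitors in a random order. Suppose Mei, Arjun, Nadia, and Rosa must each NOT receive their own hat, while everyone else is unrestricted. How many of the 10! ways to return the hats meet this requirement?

2399760

Let A_j be the event that the j-th constrained one is fixed. By inclusion-exclusion over the 4 events:
Σ_{j=0}^{4} (-1)^j C(4,j)(10-j)!
= C(4,0)·10! - C(4,1)·9! + C(4,2)·8! - C(4,3)·7! + C(4,4)·6!
= 3628800 - 1451520 + 241920 - 20160 + 720
= 2399760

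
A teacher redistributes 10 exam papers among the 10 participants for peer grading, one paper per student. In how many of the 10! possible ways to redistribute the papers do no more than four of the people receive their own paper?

3615536

# with exactly i fixed is C(10,i)·!(10-i); sum over i=0..4:
  i=0: C(10,0)·!10 = 1·1334961 = 1334961
  i=1: C(10,1)·!9 = 10·133496 = 1334960
  i=2: C(10,2)·!8 = 45·14833 = 667485
  i=3: C(10,3)·!7 = 120·1854 = 222480
  i=4: C(10,4)·!6 = 210·265 = 55650
Total = 3615536.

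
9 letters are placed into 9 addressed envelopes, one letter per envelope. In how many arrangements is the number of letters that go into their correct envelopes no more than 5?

362675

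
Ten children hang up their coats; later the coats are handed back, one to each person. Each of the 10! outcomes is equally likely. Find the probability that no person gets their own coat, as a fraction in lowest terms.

Favorable outcomes: !10 = 1334961.
Total outcomes: 10! = 3628800.
Probability = 1334961/3628800 = 16481/44800.

16481/44800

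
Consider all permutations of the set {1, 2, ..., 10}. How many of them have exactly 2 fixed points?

667485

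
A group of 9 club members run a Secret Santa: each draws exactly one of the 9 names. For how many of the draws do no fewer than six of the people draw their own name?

# with exactly i fixed is C(9,i)·!(9-i); sum over i=6..9:
  i=6: C(9,6)·!3 = 84·2 = 168
  i=7: C(9,7)·!2 = 36·1 = 36
  i=8: C(9,8)·!1 = 9·0 = 0
  i=9: C(9,9)·!0 = 1·1 = 1
Total = 205.

205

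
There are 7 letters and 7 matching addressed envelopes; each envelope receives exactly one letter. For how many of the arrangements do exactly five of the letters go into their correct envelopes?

21

Pick the 5 fixed positions: C(7,5) = 21 ways.
The remaining 2 must be deranged: !2 = 1.
Total: 21 × 1 = 21.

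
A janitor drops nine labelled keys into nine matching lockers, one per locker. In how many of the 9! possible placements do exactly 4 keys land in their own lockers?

5544

Choose which 4 of the 9 are fixed: C(9,4) = 126.
The other 5 form a derangement: !5 = 44.
Total: 126 × 44 = 5544.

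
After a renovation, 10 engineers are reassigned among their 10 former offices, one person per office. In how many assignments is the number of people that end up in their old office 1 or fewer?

2669921

# with exactly i fixed is C(10,i)·!(10-i); sum over i=0..1:
  i=0: C(10,0)·!10 = 1·1334961 = 1334961
  i=1: C(10,1)·!9 = 10·133496 = 1334960
Total = 2669921.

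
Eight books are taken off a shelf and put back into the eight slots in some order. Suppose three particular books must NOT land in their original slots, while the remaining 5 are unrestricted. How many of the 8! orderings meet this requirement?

27240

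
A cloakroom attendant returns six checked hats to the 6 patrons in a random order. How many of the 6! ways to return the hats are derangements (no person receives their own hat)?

265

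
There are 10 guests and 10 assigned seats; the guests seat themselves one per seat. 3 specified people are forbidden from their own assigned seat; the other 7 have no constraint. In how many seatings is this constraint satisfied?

2656080

Inclusion-exclusion on the 3 forbidden self-matches:
Σ_{j=0}^{3} (-1)^j C(3,j)(10-j)!
= C(3,0)·10! - C(3,1)·9! + C(3,2)·8! - C(3,3)·7!
= 3628800 - 1088640 + 120960 - 5040
= 2656080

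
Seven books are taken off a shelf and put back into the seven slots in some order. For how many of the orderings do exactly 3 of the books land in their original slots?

Pick the 3 fixed positions: C(7,3) = 35 ways.
The remaining 4 must be deranged: !4 = 9.
Total: 35 × 9 = 315.

315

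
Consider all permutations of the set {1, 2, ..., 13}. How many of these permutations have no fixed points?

2290792932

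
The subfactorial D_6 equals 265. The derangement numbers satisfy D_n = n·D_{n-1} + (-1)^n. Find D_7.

1854

D_7 = 7·265 - 1 = 1854.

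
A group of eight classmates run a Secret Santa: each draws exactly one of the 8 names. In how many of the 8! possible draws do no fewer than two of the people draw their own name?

Sum C(8,i)·!(8-i) for i = 2..8:
  i=2: C(8,2)·!6 = 28·265 = 7420
  i=3: C(8,3)·!5 = 56·44 = 2464
  i=4: C(8,4)·!4 = 70·9 = 630
  i=5: C(8,5)·!3 = 56·2 = 112
  i=6: C(8,6)·!2 = 28·1 = 28
  i=7: C(8,7)·!1 = 8·0 = 0
  i=8: C(8,8)·!0 = 1·1 = 1
Total = 10655.

10655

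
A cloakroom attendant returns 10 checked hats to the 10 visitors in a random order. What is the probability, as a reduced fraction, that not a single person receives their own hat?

16481/44800

Favorable outcomes: !10 = 1334961.
Total outcomes: 10! = 3628800.
Probability = 1334961/3628800 = 16481/44800.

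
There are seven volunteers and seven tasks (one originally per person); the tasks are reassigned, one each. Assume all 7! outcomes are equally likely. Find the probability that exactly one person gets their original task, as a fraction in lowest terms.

53/144

Favorable outcomes: C(7,1)·!6 = 7·265 = 1855.
Total outcomes: 7! = 5040.
Probability = 1855/5040 = 53/144.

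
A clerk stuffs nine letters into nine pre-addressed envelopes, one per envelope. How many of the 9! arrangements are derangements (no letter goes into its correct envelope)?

133496

!9 = 9! · Σ_{k=0}^{9} (-1)^k/k!
= 9! - 9!/1! + 9!/2! - 9!/3! + 9!/4! - 9!/5! + 9!/6! - 9!/7! + 9!/8! - 9!/9!
= 362880 - 362880 + 181440 - 60480 + 15120 - 3024 + 504 - 72 + 9 - 1
= 133496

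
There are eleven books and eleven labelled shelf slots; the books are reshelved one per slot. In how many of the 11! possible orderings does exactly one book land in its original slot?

14684571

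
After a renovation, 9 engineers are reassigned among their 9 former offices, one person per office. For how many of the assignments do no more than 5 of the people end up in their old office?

# with exactly i fixed is C(9,i)·!(9-i); sum over i=0..5:
  i=0: C(9,0)·!9 = 1·133496 = 133496
  i=1: C(9,1)·!8 = 9·14833 = 133497
  i=2: C(9,2)·!7 = 36·1854 = 66744
  i=3: C(9,3)·!6 = 84·265 = 22260
  i=4: C(9,4)·!5 = 126·44 = 5544
  i=5: C(9,5)·!4 = 126·9 = 1134
Total = 362675.

362675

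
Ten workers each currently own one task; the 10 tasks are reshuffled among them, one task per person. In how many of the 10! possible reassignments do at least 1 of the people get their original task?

# with exactly i fixed is C(10,i)·!(10-i); sum over i=1..10:
  i=1: C(10,1)·!9 = 10·133496 = 1334960
  i=2: C(10,2)·!8 = 45·14833 = 667485
  i=3: C(10,3)·!7 = 120·1854 = 222480
  i=4: C(10,4)·!6 = 210·265 = 55650
  i=5: C(10,5)·!5 = 252·44 = 11088
  i=6: C(10,6)·!4 = 210·9 = 1890
  i=7: C(10,7)·!3 = 120·2 = 240
  i=8: C(10,8)·!2 = 45·1 = 45
  i=9: C(10,9)·!1 = 10·0 = 0
  i=10: C(10,10)·!0 = 1·1 = 1
Total = 2293839.

2293839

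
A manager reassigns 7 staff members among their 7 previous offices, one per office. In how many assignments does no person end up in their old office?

Recurrence: !7 = 6·(!6 + !5).
!7 = 6·(265 + 44) = 6·309 = 1854

1854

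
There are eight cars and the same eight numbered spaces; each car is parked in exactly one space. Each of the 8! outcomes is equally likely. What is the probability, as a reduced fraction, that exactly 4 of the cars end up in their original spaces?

Favorable outcomes: C(8,4)·!4 = 70·9 = 630.
Total outcomes: 8! = 40320.
Probability = 630/40320 = 1/64.

1/64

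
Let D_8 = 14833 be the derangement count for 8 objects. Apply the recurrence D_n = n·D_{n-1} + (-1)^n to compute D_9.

D_9 = 9·14833 - 1 = 133496.

133496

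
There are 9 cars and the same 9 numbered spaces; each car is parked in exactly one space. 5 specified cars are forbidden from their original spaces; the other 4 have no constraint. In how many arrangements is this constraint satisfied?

205056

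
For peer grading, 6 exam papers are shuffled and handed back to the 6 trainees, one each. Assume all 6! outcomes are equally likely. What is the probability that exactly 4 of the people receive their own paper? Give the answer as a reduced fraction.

Favorable outcomes: C(6,4)·!2 = 15·1 = 15.
Total outcomes: 6! = 720.
Probability = 15/720 = 1/48.

1/48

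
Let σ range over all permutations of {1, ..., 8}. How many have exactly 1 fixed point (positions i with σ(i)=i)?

Choose which one of the 8 is fixed: C(8,1) = 8.
The other 7 form a derangement: !7 = 1854.
Total: 8 × 1854 = 14832.

14832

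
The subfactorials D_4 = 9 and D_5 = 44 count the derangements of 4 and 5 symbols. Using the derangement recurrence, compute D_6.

D_6 = (6-1)·(D_5 + D_4) = 5·(44 + 9) = 5·53 = 265.

265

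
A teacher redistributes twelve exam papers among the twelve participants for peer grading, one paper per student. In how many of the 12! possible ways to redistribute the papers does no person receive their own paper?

By inclusion-exclusion, !12 = Σ (-1)^k · 12!/k! for k=0..12
= 12! - 12!/1! + 12!/2! - 12!/3! + 12!/4! - 12!/5! + 12!/6! - 12!/7! + 12!/8! - 12!/9! + 12!/10! - 12!/11! + 12!/12!
= 479001600 - 479001600 + 239500800 - 79833600 + 19958400 - 3991680 + 665280 - 95040 + 11880 - 1320 + 132 - 12 + 1
= 176214841

176214841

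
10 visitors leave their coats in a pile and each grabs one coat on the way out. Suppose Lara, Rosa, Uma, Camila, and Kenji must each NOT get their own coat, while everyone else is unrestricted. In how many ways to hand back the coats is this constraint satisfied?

2170680

Let A_j be the event that the j-th constrained one is fixed. By inclusion-exclusion over the 5 events:
Σ_{j=0}^{5} (-1)^j C(5,j)(10-j)!
= C(5,0)·10! - C(5,1)·9! + C(5,2)·8! - C(5,3)·7! + C(5,4)·6! - C(5,5)·5!
= 3628800 - 1814400 + 403200 - 50400 + 3600 - 120
= 2170680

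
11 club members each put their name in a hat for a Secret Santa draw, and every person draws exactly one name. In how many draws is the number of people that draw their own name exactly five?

122430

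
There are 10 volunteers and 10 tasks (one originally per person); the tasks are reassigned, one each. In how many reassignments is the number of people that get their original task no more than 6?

3628514

# with exactly i fixed is C(10,i)·!(10-i); sum over i=0..6:
  i=0: C(10,0)·!10 = 1·1334961 = 1334961
  i=1: C(10,1)·!9 = 10·133496 = 1334960
  i=2: C(10,2)·!8 = 45·14833 = 667485
  i=3: C(10,3)·!7 = 120·1854 = 222480
  i=4: C(10,4)·!6 = 210·265 = 55650
  i=5: C(10,5)·!5 = 252·44 = 11088
  i=6: C(10,6)·!4 = 210·9 = 1890
Total = 3628514.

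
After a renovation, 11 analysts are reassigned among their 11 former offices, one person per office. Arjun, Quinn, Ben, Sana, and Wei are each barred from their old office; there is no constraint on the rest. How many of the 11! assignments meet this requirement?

25022880

Inclusion-exclusion on the 5 forbidden self-matches:
Σ_{j=0}^{5} (-1)^j C(5,j)(11-j)!
= C(5,0)·11! - C(5,1)·10! + C(5,2)·9! - C(5,3)·8! + C(5,4)·7! - C(5,5)·6!
= 39916800 - 18144000 + 3628800 - 403200 + 25200 - 720
= 25022880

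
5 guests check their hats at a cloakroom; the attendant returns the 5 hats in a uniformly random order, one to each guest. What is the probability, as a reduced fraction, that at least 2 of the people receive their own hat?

31/120

Favorable outcomes: Σ_{i≥2} C(5,i)·!(5-i) = 10·2 + 10·1 + 5·0 + 1·1 = 31.
Total outcomes: 5! = 120.
Probability = 31/120 = 31/120.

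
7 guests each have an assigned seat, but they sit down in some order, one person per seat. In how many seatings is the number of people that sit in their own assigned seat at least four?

92

# with exactly i fixed is C(7,i)·!(7-i); sum over i=4..7:
  i=4: C(7,4)·!3 = 35·2 = 70
  i=5: C(7,5)·!2 = 21·1 = 21
  i=6: C(7,6)·!1 = 7·0 = 0
  i=7: C(7,7)·!0 = 1·1 = 1
Total = 92.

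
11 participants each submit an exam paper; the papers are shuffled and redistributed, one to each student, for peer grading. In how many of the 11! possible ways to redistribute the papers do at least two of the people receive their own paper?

# with exactly i fixed is C(11,i)·!(11-i); sum over i=2..11:
  i=2: C(11,2)·!9 = 55·133496 = 7342280
  i=3: C(11,3)·!8 = 165·14833 = 2447445
  i=4: C(11,4)·!7 = 330·1854 = 611820
  i=5: C(11,5)·!6 = 462·265 = 122430
  i=6: C(11,6)·!5 = 462·44 = 20328
  i=7: C(11,7)·!4 = 330·9 = 2970
  i=8: C(11,8)·!3 = 165·2 = 330
  i=9: C(11,9)·!2 = 55·1 = 55
  i=10: C(11,10)·!1 = 11·0 = 0
  i=11: C(11,11)·!0 = 1·1 = 1
Total = 10547659.

10547659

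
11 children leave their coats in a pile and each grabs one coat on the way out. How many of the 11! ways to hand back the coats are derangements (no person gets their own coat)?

14684570

!11 = 11! · Σ_{k=0}^{11} (-1)^k/k!
= 11! - 11!/1! + 11!/2! - 11!/3! + 11!/4! - 11!/5! + 11!/6! - 11!/7! + 11!/8! - 11!/9! + 11!/10! - 11!/11!
= 39916800 - 39916800 + 19958400 - 6652800 + 1663200 - 332640 + 55440 - 7920 + 990 - 110 + 11 - 1
= 14684570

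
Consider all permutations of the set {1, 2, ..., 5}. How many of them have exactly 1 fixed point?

Pick the single fixed position: C(5,1) = 5 ways.
The remaining 4 must be deranged: !4 = 9.
Total: 5 × 9 = 45.

45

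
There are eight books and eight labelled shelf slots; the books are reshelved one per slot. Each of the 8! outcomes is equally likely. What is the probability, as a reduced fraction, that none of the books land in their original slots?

2119/5760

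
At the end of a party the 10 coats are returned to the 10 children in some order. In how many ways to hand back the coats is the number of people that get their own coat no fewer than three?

Sum C(10,i)·!(10-i) for i = 3..10:
  i=3: C(10,3)·!7 = 120·1854 = 222480
  i=4: C(10,4)·!6 = 210·265 = 55650
  i=5: C(10,5)·!5 = 252·44 = 11088
  i=6: C(10,6)·!4 = 210·9 = 1890
  i=7: C(10,7)·!3 = 120·2 = 240
  i=8: C(10,8)·!2 = 45·1 = 45
  i=9: C(10,9)·!1 = 10·0 = 0
  i=10: C(10,10)·!0 = 1·1 = 1
Total = 291394.

291394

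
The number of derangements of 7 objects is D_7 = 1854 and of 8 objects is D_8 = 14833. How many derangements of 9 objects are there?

D_9 = (9-1)·(D_8 + D_7) = 8·(14833 + 1854) = 8·16687 = 133496.

133496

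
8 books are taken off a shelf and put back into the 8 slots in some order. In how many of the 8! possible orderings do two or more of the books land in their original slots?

Sum C(8,i)·!(8-i) for i = 2..8:
  i=2: C(8,2)·!6 = 28·265 = 7420
  i=3: C(8,3)·!5 = 56·44 = 2464
  i=4: C(8,4)·!4 = 70·9 = 630
  i=5: C(8,5)·!3 = 56·2 = 112
  i=6: C(8,6)·!2 = 28·1 = 28
  i=7: C(8,7)·!1 = 8·0 = 0
  i=8: C(8,8)·!0 = 1·1 = 1
Total = 10655.

10655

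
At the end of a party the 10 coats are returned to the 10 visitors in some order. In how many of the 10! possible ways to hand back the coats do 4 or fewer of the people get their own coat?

3615536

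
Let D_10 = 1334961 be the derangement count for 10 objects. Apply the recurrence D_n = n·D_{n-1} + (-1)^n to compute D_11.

D_11 = 11·1334961 - 1 = 14684570.

14684570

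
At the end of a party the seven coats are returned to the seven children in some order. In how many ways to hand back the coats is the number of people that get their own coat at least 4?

# with exactly i fixed is C(7,i)·!(7-i); sum over i=4..7:
  i=4: C(7,4)·!3 = 35·2 = 70
  i=5: C(7,5)·!2 = 21·1 = 21
  i=6: C(7,6)·!1 = 7·0 = 0
  i=7: C(7,7)·!0 = 1·1 = 1
Total = 92.

92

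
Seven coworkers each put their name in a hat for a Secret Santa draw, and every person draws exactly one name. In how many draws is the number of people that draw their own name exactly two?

Pick the 2 fixed positions: C(7,2) = 21 ways.
The other 5 form a derangement: !5 = 44.
Total: 21 × 44 = 924.

924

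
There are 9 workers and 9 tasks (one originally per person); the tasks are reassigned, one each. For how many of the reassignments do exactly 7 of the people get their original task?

36

Choose which 7 of the 9 are fixed: C(9,7) = 36.
The other 2 form a derangement: !2 = 1.
Total: 36 × 1 = 36.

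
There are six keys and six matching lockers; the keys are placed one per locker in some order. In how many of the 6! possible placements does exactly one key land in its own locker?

264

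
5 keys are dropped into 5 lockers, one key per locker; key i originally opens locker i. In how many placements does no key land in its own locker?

44

The subfactorial !5 = [5!/e] (nearest integer).
5! = 120, and 120/e ≈ 44.15, so !5 = 44.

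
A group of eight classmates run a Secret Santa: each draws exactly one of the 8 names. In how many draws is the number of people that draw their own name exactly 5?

112

Choose which 5 of the 8 are fixed: C(8,5) = 56.
The other 3 form a derangement: !3 = 2.
Total: 56 × 2 = 112.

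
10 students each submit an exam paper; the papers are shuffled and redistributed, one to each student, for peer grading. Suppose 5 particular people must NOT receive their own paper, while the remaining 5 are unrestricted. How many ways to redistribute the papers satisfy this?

Inclusion-exclusion on the 5 forbidden self-matches:
Σ_{j=0}^{5} (-1)^j C(5,j)(10-j)!
= C(5,0)·10! - C(5,1)·9! + C(5,2)·8! - C(5,3)·7! + C(5,4)·6! - C(5,5)·5!
= 3628800 - 1814400 + 403200 - 50400 + 3600 - 120
= 2170680

2170680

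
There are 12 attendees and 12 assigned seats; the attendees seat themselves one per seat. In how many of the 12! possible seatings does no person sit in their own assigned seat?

176214841

By inclusion-exclusion, !12 = Σ (-1)^k · 12!/k! for k=0..12
= 12! - 12!/1! + 12!/2! - 12!/3! + 12!/4! - 12!/5! + 12!/6! - 12!/7! + 12!/8! - 12!/9! + 12!/10! - 12!/11! + 12!/12!
= 479001600 - 479001600 + 239500800 - 79833600 + 19958400 - 3991680 + 665280 - 95040 + 11880 - 1320 + 132 - 12 + 1
= 176214841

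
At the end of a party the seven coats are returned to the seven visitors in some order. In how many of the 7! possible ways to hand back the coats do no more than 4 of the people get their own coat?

5018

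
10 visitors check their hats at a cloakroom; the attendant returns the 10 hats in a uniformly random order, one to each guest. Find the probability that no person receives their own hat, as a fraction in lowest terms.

Favorable outcomes: !10 = 1334961.
Total outcomes: 10! = 3628800.
Probability = 1334961/3628800 = 16481/44800.

16481/44800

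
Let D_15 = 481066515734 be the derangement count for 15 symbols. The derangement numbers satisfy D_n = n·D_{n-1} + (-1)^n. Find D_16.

7697064251745

D_16 = 16·481066515734 + 1 = 7697064251745.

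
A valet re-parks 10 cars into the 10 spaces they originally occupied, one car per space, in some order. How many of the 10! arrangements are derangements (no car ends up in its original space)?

Recurrence: !10 = 9·(!9 + !8).
!10 = 9·(133496 + 14833) = 9·148329 = 1334961

1334961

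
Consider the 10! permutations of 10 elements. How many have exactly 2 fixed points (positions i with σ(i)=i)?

667485

Pick the 2 fixed positions: C(10,2) = 45 ways.
The remaining 8 must be deranged: !8 = 14833.
Total: 45 × 14833 = 667485.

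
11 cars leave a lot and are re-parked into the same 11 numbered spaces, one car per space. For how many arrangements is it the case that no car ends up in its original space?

The subfactorial !11 = [11!/e] (nearest integer).
11! = 39916800, and 39916800/e ≈ 14684570.08, so !11 = 14684570.

14684570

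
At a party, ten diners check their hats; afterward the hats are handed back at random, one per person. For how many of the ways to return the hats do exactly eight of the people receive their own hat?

45

Pick the 8 fixed positions: C(10,8) = 45 ways.
The remaining 2 must be deranged: !2 = 1.
Total: 45 × 1 = 45.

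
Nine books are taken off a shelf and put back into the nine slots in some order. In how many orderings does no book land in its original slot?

133496

The number of derangements of 9 is !9 = Σ_{k=0}^{9} (-1)^k·9!/k!
= 9! - 9!/1! + 9!/2! - 9!/3! + 9!/4! - 9!/5! + 9!/6! - 9!/7! + 9!/8! - 9!/9!
= 362880 - 362880 + 181440 - 60480 + 15120 - 3024 + 504 - 72 + 9 - 1
= 133496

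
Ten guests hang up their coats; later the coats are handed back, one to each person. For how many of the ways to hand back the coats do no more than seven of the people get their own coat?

3628754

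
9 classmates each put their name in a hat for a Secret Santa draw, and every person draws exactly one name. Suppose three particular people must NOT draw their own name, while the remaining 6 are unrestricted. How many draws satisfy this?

256320

Inclusion-exclusion on the 3 forbidden self-matches:
Σ_{j=0}^{3} (-1)^j C(3,j)(9-j)!
= C(3,0)·9! - C(3,1)·8! + C(3,2)·7! - C(3,3)·6!
= 362880 - 120960 + 15120 - 720
= 256320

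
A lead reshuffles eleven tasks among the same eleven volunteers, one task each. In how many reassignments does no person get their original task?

By inclusion-exclusion, !11 = Σ (-1)^k · 11!/k! for k=0..11
= 11! - 11!/1! + 11!/2! - 11!/3! + 11!/4! - 11!/5! + 11!/6! - 11!/7! + 11!/8! - 11!/9! + 11!/10! - 11!/11!
= 39916800 - 39916800 + 19958400 - 6652800 + 1663200 - 332640 + 55440 - 7920 + 990 - 110 + 11 - 1
= 14684570

14684570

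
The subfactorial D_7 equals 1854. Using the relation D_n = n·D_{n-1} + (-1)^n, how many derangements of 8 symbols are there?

D_8 = 8·1854 + 1 = 14833.

14833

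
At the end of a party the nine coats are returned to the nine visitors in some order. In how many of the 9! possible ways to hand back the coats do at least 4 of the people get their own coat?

# with exactly i fixed is C(9,i)·!(9-i); sum over i=4..9:
  i=4: C(9,4)·!5 = 126·44 = 5544
  i=5: C(9,5)·!4 = 126·9 = 1134
  i=6: C(9,6)·!3 = 84·2 = 168
  i=7: C(9,7)·!2 = 36·1 = 36
  i=8: C(9,8)·!1 = 9·0 = 0
  i=9: C(9,9)·!0 = 1·1 = 1
Total = 6883.

6883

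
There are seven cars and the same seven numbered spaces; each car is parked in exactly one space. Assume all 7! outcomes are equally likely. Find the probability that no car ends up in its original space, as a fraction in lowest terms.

103/280

Favorable outcomes: !7 = 1854.
Total outcomes: 7! = 5040.
Probability = 1854/5040 = 103/280.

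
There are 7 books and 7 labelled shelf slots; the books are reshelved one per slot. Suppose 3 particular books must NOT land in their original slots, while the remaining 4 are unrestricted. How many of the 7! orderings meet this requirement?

3216

Inclusion-exclusion on the 3 forbidden self-matches:
Σ_{j=0}^{3} (-1)^j C(3,j)(7-j)!
= C(3,0)·7! - C(3,1)·6! + C(3,2)·5! - C(3,3)·4!
= 5040 - 2160 + 360 - 24
= 3216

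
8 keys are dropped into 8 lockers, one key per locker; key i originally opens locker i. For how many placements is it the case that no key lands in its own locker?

14833

By inclusion-exclusion, !8 = Σ (-1)^k · 8!/k! for k=0..8
= 8! - 8!/1! + 8!/2! - 8!/3! + 8!/4! - 8!/5! + 8!/6! - 8!/7! + 8!/8!
= 40320 - 40320 + 20160 - 6720 + 1680 - 336 + 56 - 8 + 1
= 14833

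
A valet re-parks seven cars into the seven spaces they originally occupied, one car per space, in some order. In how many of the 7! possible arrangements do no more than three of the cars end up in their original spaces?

4948

# with exactly i fixed is C(7,i)·!(7-i); sum over i=0..3:
  i=0: C(7,0)·!7 = 1·1854 = 1854
  i=1: C(7,1)·!6 = 7·265 = 1855
  i=2: C(7,2)·!5 = 21·44 = 924
  i=3: C(7,3)·!4 = 35·9 = 315
Total = 4948.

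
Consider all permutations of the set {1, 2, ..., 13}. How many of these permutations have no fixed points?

!13 is the nearest integer to 13!/e.
13! = 6227020800, and 6227020800/e ≈ 2290792932.07, so !13 = 2290792932.

2290792932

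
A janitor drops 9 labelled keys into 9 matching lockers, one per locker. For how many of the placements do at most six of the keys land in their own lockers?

362843

Sum C(9,i)·!(9-i) for i = 0..6:
  i=0: C(9,0)·!9 = 1·133496 = 133496
  i=1: C(9,1)·!8 = 9·14833 = 133497
  i=2: C(9,2)·!7 = 36·1854 = 66744
  i=3: C(9,3)·!6 = 84·265 = 22260
  i=4: C(9,4)·!5 = 126·44 = 5544
  i=5: C(9,5)·!4 = 126·9 = 1134
  i=6: C(9,6)·!3 = 84·2 = 168
Total = 362843.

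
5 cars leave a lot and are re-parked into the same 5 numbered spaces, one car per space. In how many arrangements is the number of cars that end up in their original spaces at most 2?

109

Sum C(5,i)·!(5-i) for i = 0..2:
  i=0: C(5,0)·!5 = 1·44 = 44
  i=1: C(5,1)·!4 = 5·9 = 45
  i=2: C(5,2)·!3 = 10·2 = 20
Total = 109.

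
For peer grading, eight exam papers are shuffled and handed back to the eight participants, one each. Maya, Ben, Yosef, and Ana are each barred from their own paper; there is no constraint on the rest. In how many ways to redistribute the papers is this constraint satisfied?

24024

Inclusion-exclusion on the 4 forbidden self-matches:
Σ_{j=0}^{4} (-1)^j C(4,j)(8-j)!
= C(4,0)·8! - C(4,1)·7! + C(4,2)·6! - C(4,3)·5! + C(4,4)·4!
= 40320 - 20160 + 4320 - 480 + 24
= 24024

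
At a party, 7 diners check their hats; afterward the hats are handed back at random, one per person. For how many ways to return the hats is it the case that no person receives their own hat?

By inclusion-exclusion, !7 = Σ (-1)^k · 7!/k! for k=0..7
= 7! - 7!/1! + 7!/2! - 7!/3! + 7!/4! - 7!/5! + 7!/6! - 7!/7!
= 5040 - 5040 + 2520 - 840 + 210 - 42 + 7 - 1
= 1854

1854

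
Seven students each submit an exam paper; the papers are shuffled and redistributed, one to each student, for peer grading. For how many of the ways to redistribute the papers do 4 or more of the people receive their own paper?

92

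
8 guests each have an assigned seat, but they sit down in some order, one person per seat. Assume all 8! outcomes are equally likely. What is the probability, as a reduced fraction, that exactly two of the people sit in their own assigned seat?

53/288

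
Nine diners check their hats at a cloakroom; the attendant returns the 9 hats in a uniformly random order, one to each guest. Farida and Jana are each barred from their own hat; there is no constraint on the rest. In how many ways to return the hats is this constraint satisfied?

Inclusion-exclusion on the 2 forbidden self-matches:
Σ_{j=0}^{2} (-1)^j C(2,j)(9-j)!
= C(2,0)·9! - C(2,1)·8! + C(2,2)·7!
= 362880 - 80640 + 5040
= 287280

287280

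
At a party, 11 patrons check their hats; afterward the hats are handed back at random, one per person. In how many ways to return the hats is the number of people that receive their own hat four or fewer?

# with exactly i fixed is C(11,i)·!(11-i); sum over i=0..4:
  i=0: C(11,0)·!11 = 1·14684570 = 14684570
  i=1: C(11,1)·!10 = 11·1334961 = 14684571
  i=2: C(11,2)·!9 = 55·133496 = 7342280
  i=3: C(11,3)·!8 = 165·14833 = 2447445
  i=4: C(11,4)·!7 = 330·1854 = 611820
Total = 39770686.

39770686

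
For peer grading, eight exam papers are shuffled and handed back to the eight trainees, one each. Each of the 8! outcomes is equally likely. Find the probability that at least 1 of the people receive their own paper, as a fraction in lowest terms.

3641/5760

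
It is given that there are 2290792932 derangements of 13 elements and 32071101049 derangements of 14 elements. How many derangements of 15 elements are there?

!15 = (15-1)·(!14 + !13) = 14·(32071101049 + 2290792932) = 14·34361893981 = 481066515734.

481066515734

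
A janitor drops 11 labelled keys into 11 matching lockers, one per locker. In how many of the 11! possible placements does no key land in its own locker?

14684570

The number of derangements of 11 is !11 = Σ_{k=0}^{11} (-1)^k·11!/k!
= 11! - 11!/1! + 11!/2! - 11!/3! + 11!/4! - 11!/5! + 11!/6! - 11!/7! + 11!/8! - 11!/9! + 11!/10! - 11!/11!
= 39916800 - 39916800 + 19958400 - 6652800 + 1663200 - 332640 + 55440 - 7920 + 990 - 110 + 11 - 1
= 14684570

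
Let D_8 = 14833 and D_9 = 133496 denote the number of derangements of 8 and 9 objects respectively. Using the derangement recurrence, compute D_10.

1334961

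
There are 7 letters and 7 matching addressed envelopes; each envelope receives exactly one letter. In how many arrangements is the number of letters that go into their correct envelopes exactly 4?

Choose which 4 of the 7 are fixed: C(7,4) = 35.
The remaining 3 must be deranged: !3 = 2.
Total: 35 × 2 = 70.

70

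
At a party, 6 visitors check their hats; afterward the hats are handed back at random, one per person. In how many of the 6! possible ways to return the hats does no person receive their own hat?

265

The subfactorial !6 = [6!/e] (nearest integer).
6! = 720, and 720/e ≈ 264.87, so !6 = 265.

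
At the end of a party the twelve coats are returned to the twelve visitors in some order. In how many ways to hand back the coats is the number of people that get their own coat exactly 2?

88107426

Choose which 2 of the 12 are fixed: C(12,2) = 66.
The other 10 form a derangement: !10 = 1334961.
Total: 66 × 1334961 = 88107426.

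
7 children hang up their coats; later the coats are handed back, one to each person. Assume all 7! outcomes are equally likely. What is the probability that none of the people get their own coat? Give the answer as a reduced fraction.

Favorable outcomes: !7 = 1854.
Total outcomes: 7! = 5040.
Probability = 1854/5040 = 103/280.

103/280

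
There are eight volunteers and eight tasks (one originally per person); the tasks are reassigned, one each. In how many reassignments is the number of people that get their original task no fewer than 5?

Sum C(8,i)·!(8-i) for i = 5..8:
  i=5: C(8,5)·!3 = 56·2 = 112
  i=6: C(8,6)·!2 = 28·1 = 28
  i=7: C(8,7)·!1 = 8·0 = 0
  i=8: C(8,8)·!0 = 1·1 = 1
Total = 141.

141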